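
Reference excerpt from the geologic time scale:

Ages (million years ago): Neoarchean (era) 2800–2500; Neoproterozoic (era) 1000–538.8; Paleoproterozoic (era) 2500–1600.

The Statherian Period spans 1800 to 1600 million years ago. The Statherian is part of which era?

The Statherian (1800–1600 Ma) lies entirely within 2500–1600 Ma, the Paleoproterozoic Era.

Paleoproterozoic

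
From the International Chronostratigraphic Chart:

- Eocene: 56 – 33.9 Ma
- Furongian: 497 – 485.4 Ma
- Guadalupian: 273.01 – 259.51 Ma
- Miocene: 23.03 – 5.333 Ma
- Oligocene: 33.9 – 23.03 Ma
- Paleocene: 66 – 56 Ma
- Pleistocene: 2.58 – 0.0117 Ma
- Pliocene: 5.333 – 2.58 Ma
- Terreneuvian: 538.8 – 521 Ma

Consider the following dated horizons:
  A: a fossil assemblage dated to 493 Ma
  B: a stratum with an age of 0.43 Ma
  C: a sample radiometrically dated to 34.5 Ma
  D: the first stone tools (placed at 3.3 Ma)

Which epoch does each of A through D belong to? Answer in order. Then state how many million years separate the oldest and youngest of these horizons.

Match each age against the start–end ranges in the excerpt: A = 493 Ma → Furongian (497–485.4); B = 0.43 Ma → Pleistocene (2.58–0.0117); C = 34.5 Ma → Eocene (56–33.9); D = 3.3 Ma → Pliocene (5.333–2.58).
The largest age is 493 Ma and the smallest is 0.43 Ma; their difference is 492.57 Myr.

A — Furongian; B — Pleistocene; C — Eocene; D — Pliocene; span 492.57 million years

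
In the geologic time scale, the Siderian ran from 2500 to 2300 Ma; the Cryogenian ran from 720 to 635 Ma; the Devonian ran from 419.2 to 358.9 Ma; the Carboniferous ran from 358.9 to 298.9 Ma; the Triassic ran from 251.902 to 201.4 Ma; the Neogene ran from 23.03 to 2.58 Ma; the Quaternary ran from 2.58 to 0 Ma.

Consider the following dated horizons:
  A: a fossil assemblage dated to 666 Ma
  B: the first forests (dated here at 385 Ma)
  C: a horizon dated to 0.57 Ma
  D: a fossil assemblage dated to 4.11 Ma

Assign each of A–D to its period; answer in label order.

A: 666 Ma lies in 720–635 Ma, so Cryogenian.
B: 385 Ma lies in 419.2–358.9 Ma, so Devonian.
C: 0.57 Ma lies in 2.58–0 Ma, so Quaternary.
D: 4.11 Ma lies in 23.03–2.58 Ma, so Neogene.

A — Cryogenian; B — Devonian; C — Quaternary; D — Neogene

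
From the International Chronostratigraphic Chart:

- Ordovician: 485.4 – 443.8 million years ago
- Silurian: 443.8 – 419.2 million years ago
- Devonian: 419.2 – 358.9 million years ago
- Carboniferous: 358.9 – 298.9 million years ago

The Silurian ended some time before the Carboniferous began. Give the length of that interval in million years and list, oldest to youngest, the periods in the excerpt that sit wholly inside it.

60.3 million years; Devonian

End of Silurian = 419.2 Ma; start of Carboniferous = 358.9 Ma.
Gap = 419.2 − 358.9 = 60.3 Myr.
Periods wholly inside 419.2–358.9 Ma: Devonian (419.2–358.9).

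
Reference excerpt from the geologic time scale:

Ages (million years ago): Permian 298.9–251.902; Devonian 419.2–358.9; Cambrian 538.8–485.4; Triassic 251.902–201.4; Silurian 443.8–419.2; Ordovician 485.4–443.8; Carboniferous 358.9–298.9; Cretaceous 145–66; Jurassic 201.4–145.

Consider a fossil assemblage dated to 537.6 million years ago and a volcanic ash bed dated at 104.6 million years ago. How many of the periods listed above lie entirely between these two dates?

7

537.6 Ma sits inside the Cambrian (538.8–485.4) and 104.6 Ma inside the Cretaceous (145–66); neither of those is wholly between the two dates.
The listed periods lying completely between them are Ordovician, Silurian, Devonian, Carboniferous, Permian, Triassic, Jurassic — 7 in all.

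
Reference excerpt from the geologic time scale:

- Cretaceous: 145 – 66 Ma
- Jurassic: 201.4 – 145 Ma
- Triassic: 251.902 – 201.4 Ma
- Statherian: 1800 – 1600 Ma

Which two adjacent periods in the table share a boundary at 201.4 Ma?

The Triassic ends at 201.4 Ma and the Jurassic begins at 201.4 Ma, so they share that boundary.

Triassic and Jurassic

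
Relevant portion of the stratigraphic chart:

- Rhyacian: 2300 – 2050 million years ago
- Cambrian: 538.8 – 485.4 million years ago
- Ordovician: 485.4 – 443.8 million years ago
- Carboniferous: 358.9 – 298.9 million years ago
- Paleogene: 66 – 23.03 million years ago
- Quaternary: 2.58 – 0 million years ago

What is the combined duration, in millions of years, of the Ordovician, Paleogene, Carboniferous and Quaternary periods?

147.15 million years

Duration is start − end for each: (485.4 − 443.8) + (66 − 23.03) + (358.9 − 298.9) + (2.58 − 0).
That is 41.6 + 42.97 + 60 + 2.58, which totals 147.15 million years.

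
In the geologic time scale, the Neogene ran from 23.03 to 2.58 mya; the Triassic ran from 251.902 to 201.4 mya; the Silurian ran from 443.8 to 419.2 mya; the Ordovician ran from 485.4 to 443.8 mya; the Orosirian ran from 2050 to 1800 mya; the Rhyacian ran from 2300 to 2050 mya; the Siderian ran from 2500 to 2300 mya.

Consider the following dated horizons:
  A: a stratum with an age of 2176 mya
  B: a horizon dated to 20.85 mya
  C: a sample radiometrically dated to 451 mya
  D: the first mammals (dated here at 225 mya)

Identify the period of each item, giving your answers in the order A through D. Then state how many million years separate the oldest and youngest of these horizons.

Match each age against the start–end ranges in the excerpt: A = 2176 Ma → Rhyacian (2300–2050); B = 20.85 Ma → Neogene (23.03–2.58); C = 451 Ma → Ordovician (485.4–443.8); D = 225 Ma → Triassic (251.902–201.4).
The largest age is 2176 Ma and the smallest is 20.85 Ma; their difference is 2155.15 Myr.

A — Rhyacian; B — Neogene; C — Ordovician; D — Triassic; span 2155.15 million years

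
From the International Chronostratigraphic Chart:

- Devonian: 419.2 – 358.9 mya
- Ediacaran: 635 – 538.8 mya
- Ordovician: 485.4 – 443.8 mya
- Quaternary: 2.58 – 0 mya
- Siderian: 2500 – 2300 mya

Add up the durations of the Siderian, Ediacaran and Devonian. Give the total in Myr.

Each duration: Siderian = 200; Ediacaran = 96.2; Devonian = 60.3.
Sum: 200 + 96.2 + 60.3 = 356.5 Myr.

356.5 million years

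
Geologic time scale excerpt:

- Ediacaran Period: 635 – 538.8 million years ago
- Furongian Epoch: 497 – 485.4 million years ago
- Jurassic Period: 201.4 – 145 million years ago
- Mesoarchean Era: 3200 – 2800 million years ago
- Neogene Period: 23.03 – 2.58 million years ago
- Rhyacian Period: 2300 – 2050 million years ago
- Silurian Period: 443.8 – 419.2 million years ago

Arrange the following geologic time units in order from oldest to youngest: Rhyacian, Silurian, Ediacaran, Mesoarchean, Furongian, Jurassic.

Mesoarchean, Rhyacian, Ediacaran, Furongian, Silurian, Jurassic

Read off each span (Ma): Rhyacian 2300–2050; Silurian 443.8–419.2; Ediacaran 635–538.8; Mesoarchean 3200–2800; Furongian 497–485.4; Jurassic 201.4–145.
Larger Ma is older, so oldest→youngest is Mesoarchean, Rhyacian, Ediacaran, Furongian, Silurian, Jurassic.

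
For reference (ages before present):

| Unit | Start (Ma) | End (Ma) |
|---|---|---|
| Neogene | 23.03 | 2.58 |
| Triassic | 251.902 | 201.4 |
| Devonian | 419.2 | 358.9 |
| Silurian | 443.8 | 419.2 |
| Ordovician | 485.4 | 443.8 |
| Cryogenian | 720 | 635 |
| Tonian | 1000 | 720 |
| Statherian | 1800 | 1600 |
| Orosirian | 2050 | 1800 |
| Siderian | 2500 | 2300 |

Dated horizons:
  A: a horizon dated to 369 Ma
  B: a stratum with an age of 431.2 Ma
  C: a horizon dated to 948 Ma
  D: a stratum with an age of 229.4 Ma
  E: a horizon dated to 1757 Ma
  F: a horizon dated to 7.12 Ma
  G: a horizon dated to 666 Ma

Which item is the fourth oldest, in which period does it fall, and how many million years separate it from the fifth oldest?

Larger Ma means older, so oldest first: E 1757 > C 948 > G 666 > B 431.2 > A 369 > D 229.4 > F 7.12.
Counting 4 along gives B (431.2 Ma); the excerpt puts that inside the Silurian, 443.8–419.2 Ma.
Next in line is A (369 Ma), and 431.2 − 369 = 62.2 Myr.

B, in the Silurian; 62.2 million years to A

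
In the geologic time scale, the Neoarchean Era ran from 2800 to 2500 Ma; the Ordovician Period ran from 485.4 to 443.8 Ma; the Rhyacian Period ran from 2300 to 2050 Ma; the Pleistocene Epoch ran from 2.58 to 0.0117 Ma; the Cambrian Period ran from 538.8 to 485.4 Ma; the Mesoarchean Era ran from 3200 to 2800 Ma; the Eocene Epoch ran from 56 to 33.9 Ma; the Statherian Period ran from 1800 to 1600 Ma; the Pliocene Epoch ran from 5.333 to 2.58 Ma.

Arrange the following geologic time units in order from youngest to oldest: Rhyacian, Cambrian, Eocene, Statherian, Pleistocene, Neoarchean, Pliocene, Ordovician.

Sorting by start age (ascending Ma, since larger Ma = older): Pleistocene began 2.58, Pliocene began 5.333, Eocene began 56, Ordovician began 485.4, Cambrian began 538.8, Statherian began 1800, Rhyacian began 2300, Neoarchean began 2800.

Pleistocene, Pliocene, Eocene, Ordovician, Cambrian, Statherian, Rhyacian, Neoarchean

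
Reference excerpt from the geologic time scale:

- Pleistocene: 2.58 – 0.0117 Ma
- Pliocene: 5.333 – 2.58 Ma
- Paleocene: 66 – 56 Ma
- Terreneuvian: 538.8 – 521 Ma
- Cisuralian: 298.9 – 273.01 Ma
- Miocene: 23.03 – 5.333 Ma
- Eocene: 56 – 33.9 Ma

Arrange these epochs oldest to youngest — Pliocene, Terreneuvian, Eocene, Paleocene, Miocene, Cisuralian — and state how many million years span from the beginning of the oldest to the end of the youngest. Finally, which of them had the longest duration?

Terreneuvian → Cisuralian → Paleocene → Eocene → Miocene → Pliocene; total span 536.22 Myr; longest is Cisuralian

Start ages (Ma): Terreneuvian 538.8, Cisuralian 298.9, Paleocene 66, Eocene 56, Miocene 23.03, Pliocene 5.333.
Ordered oldest to youngest: Terreneuvian, Cisuralian, Paleocene, Eocene, Miocene, Pliocene.
Span = 538.8 − 2.58 = 536.22 Myr.
Durations: Miocene 17.697, Pliocene 2.753, Terreneuvian 17.8, Paleocene 10, Cisuralian 25.89, Eocene 22.1 → longest is Cisuralian (25.89 Myr).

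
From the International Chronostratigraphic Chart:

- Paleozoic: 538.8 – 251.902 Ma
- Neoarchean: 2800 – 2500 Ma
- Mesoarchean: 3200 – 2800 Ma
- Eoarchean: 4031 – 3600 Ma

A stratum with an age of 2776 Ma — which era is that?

2776 Ma lies between 2800 and 2500 Ma, so it falls in the Neoarchean.

Neoarchean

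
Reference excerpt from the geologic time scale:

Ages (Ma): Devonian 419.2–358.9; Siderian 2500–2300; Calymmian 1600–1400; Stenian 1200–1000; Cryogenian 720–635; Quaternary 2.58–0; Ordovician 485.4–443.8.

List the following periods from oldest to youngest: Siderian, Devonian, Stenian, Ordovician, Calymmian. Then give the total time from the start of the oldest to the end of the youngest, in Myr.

Siderian → Calymmian → Stenian → Ordovician → Devonian; total span 2141.1 Myr

Start ages (Ma): Siderian 2500, Calymmian 1600, Stenian 1200, Ordovician 485.4, Devonian 419.2.
Ordered oldest to youngest: Siderian, Calymmian, Stenian, Ordovician, Devonian.
Span = 2500 − 358.9 = 2141.1 Myr.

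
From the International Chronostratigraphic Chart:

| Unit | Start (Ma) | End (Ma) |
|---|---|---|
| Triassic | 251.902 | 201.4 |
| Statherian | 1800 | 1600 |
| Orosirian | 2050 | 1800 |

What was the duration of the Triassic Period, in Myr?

50.502 million years

251.902 − 201.4 = 50.502 million years.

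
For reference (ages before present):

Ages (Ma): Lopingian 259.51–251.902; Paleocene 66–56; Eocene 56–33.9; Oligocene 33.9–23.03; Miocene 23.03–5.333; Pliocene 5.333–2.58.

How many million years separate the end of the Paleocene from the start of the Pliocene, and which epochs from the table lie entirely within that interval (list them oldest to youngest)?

The Paleocene closes at 56 Ma and the Pliocene opens at 5.333 Ma, so the interval is 56 − 5.333 = 50.667 Myr.
An epoch fits inside if it starts at or after 56 Ma and ends at or before 5.333 Ma; oldest first that gives Eocene, Oligocene, Miocene.

50.667 million years; Eocene, Oligocene, Miocene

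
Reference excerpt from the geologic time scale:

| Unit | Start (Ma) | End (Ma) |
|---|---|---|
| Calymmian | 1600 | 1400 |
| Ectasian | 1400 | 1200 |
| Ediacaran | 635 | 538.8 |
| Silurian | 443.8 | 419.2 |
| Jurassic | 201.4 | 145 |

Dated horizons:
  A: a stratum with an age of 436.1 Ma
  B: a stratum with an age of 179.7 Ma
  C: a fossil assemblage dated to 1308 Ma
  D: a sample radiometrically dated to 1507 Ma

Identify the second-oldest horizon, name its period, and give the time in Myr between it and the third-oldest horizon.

C, in the Ectasian; 871.9 million years to A

Larger Ma means older, so oldest first: D 1507 > C 1308 > A 436.1 > B 179.7.
Counting 2 along gives C (1308 Ma); the excerpt puts that inside the Ectasian, 1400–1200 Ma.
Next in line is A (436.1 Ma), and 1308 − 436.1 = 871.9 Myr.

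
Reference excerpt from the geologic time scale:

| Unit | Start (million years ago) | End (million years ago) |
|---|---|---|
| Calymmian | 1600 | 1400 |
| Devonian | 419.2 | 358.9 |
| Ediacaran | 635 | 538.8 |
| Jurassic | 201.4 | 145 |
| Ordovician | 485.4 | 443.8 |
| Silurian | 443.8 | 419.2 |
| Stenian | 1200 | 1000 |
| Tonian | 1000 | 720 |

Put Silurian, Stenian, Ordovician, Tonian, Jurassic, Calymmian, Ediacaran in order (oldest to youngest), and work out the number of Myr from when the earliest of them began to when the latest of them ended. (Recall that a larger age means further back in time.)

Calymmian → Stenian → Tonian → Ediacaran → Ordovician → Silurian → Jurassic; total span 1455 Myr

From the excerpt: Silurian 443.8–419.2; Stenian 1200–1000; Ordovician 485.4–443.8; Tonian 1000–720; Jurassic 201.4–145; Calymmian 1600–1400; Ediacaran 635–538.8 (Ma).
Larger Ma is earlier, so the oldest is Calymmian and the youngest is Jurassic; oldest to youngest: Calymmian, Stenian, Tonian, Ediacaran, Ordovician, Silurian, Jurassic.
Oldest start 1600 minus youngest end 145 gives 1455 Myr overall.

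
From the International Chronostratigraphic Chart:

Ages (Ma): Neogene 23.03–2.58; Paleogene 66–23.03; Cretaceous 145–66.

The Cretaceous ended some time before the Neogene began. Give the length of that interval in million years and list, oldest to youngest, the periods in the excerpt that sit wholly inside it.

42.97 million years; Paleogene

The Cretaceous closes at 66 Ma and the Neogene opens at 23.03 Ma, so the interval is 66 − 23.03 = 42.97 Myr.
A period fits inside if it starts at or after 66 Ma and ends at or before 23.03 Ma; oldest first that gives Paleogene.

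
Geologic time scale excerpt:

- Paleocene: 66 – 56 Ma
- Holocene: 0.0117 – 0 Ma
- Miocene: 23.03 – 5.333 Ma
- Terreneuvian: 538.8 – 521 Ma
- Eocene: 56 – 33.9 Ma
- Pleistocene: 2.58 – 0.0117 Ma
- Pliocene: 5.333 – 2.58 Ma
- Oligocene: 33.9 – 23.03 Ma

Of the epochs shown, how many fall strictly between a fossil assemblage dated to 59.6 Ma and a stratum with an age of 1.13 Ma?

59.6 Ma sits inside the Paleocene (66–56) and 1.13 Ma inside the Pleistocene (2.58–0.0117); neither of those is wholly between the two dates.
The listed epochs lying completely between them are Eocene, Oligocene, Miocene, Pliocene — 4 in all.

4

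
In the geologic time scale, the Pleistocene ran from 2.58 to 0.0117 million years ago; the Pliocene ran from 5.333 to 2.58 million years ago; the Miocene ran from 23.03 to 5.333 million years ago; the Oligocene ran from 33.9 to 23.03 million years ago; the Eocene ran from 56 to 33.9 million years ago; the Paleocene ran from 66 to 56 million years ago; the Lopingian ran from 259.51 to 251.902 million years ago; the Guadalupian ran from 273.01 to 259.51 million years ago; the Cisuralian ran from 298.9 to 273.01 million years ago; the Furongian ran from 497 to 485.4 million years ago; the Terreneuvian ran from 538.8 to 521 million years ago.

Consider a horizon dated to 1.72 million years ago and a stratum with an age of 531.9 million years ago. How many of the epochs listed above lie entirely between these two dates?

9

The older date is 531.9 Ma and the younger is 1.72 Ma.
Epochs with start < 531.9 and end > 1.72 Ma: Furongian (497–485.4), Cisuralian (298.9–273.01), Guadalupian (273.01–259.51), Lopingian (259.51–251.902), Paleocene (66–56), Eocene (56–33.9), Oligocene (33.9–23.03), Miocene (23.03–5.333), Pliocene (5.333–2.58).
That is 9 complete epochs.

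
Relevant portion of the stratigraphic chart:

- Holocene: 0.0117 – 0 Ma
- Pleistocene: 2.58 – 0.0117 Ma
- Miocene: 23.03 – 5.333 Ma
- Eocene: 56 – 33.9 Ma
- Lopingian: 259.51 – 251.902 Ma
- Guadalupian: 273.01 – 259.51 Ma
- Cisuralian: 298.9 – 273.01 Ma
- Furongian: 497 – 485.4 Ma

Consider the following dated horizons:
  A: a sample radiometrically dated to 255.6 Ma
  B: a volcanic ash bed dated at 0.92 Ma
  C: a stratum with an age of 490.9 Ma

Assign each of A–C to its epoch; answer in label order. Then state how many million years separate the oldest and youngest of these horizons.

A: 255.6 Ma lies in 259.51–251.902 Ma, so Lopingian.
B: 0.92 Ma lies in 2.58–0.0117 Ma, so Pleistocene.
C: 490.9 Ma lies in 497–485.4 Ma, so Furongian.
Oldest = 490.9 Ma, youngest = 0.92 Ma → span 489.98 Myr.

A — Lopingian; B — Pleistocene; C — Furongian; span 489.98 million years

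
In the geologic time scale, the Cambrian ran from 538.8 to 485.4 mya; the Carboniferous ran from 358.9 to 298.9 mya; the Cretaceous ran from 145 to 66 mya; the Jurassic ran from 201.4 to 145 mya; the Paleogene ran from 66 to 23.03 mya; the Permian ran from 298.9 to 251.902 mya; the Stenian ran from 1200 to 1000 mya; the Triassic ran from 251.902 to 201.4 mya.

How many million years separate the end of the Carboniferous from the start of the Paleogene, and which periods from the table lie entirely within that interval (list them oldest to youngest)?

232.9 million years; Permian, Triassic, Jurassic, Cretaceous

The Carboniferous closes at 298.9 Ma and the Paleogene opens at 66 Ma, so the interval is 298.9 − 66 = 232.9 Myr.
A period fits inside if it starts at or after 298.9 Ma and ends at or before 66 Ma; oldest first that gives Permian, Triassic, Jurassic, Cretaceous.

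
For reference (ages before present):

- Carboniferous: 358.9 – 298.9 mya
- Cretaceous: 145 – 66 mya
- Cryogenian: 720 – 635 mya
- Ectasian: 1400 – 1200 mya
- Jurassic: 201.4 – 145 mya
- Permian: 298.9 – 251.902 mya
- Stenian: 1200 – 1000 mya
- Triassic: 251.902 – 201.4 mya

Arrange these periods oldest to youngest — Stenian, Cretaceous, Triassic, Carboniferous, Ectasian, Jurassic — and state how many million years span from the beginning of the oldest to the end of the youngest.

Ectasian → Stenian → Carboniferous → Triassic → Jurassic → Cretaceous; total span 1334 Myr

From the excerpt: Stenian 1200–1000; Cretaceous 145–66; Triassic 251.902–201.4; Carboniferous 358.9–298.9; Ectasian 1400–1200; Jurassic 201.4–145 (Ma).
Larger Ma is earlier, so the oldest is Ectasian and the youngest is Cretaceous; oldest to youngest: Ectasian, Stenian, Carboniferous, Triassic, Jurassic, Cretaceous.
Oldest start 1400 minus youngest end 66 gives 1334 Myr overall.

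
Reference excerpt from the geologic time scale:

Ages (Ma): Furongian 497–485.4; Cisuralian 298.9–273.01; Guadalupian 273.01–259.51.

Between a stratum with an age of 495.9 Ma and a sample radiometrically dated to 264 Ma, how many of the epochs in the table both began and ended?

The older date is 495.9 Ma and the younger is 264 Ma.
Epochs with start < 495.9 and end > 264 Ma: Cisuralian (298.9–273.01).
That is 1 complete epoch.

1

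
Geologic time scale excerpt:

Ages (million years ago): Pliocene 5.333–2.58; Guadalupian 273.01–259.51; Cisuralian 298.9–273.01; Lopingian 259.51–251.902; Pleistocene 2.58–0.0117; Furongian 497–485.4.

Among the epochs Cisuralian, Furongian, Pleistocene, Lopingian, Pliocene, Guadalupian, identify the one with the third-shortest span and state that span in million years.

Durations: Cisuralian 25.89; Furongian 11.6; Pleistocene 2.5683; Lopingian 7.608; Pliocene 2.753; Guadalupian 13.5 Myr.
Sorted shortest-first: Pleistocene (2.5683), Pliocene (2.753), Lopingian (7.608), Furongian (11.6), Guadalupian (13.5), Cisuralian (25.89).
The third shortest is Lopingian at 7.608 Myr.

Lopingian, 7.608 million years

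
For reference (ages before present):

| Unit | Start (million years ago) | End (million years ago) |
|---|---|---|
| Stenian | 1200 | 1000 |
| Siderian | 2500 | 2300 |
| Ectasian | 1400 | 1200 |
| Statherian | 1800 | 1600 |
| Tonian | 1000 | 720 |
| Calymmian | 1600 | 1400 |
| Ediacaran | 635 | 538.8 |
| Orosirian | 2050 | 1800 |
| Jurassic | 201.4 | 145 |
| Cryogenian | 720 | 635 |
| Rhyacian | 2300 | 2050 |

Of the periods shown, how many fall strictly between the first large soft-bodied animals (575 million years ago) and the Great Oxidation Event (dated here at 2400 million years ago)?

8

The older date is 2400 Ma and the younger is 575 Ma.
Periods with start < 2400 and end > 575 Ma: Rhyacian (2300–2050), Orosirian (2050–1800), Statherian (1800–1600), Calymmian (1600–1400), Ectasian (1400–1200), Stenian (1200–1000), Tonian (1000–720), Cryogenian (720–635).
That is 8 complete periods.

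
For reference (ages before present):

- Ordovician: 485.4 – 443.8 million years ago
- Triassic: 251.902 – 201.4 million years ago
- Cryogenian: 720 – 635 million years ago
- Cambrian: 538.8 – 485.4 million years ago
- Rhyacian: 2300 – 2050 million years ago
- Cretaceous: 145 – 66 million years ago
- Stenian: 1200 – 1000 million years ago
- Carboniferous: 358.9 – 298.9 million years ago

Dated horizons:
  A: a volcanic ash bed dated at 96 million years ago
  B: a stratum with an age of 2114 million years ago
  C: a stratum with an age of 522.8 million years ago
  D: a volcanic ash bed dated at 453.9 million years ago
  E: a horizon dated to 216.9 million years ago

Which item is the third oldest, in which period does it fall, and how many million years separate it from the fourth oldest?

Larger Ma means older, so oldest first: B 2114 > C 522.8 > D 453.9 > E 216.9 > A 96.
Counting 3 along gives D (453.9 Ma); the excerpt puts that inside the Ordovician, 485.4–443.8 Ma.
Next in line is E (216.9 Ma), and 453.9 − 216.9 = 237 Myr.

D, in the Ordovician; 237 million years to E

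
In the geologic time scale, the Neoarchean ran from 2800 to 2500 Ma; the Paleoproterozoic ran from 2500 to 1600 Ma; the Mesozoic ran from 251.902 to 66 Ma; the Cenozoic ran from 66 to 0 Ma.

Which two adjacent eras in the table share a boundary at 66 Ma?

Mesozoic and Cenozoic

The Mesozoic ends at 66 Ma and the Cenozoic begins at 66 Ma, so they share that boundary.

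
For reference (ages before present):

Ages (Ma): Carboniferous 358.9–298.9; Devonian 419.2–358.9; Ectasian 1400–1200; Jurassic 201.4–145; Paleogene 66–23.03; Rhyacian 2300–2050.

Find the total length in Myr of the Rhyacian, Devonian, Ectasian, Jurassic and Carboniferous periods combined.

Each duration: Rhyacian = 250; Devonian = 60.3; Ectasian = 200; Jurassic = 56.4; Carboniferous = 60.
Sum: 250 + 60.3 + 200 + 56.4 + 60 = 626.7 Myr.

626.7 million years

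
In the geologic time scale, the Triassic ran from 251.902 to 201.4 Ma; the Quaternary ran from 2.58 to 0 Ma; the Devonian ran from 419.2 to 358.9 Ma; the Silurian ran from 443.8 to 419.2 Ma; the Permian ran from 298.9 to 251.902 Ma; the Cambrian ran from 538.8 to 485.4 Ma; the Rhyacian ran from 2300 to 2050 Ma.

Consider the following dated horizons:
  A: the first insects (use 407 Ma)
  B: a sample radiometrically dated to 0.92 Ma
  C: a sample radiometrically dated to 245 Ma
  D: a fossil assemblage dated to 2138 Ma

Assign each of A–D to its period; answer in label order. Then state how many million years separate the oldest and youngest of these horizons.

A — Devonian; B — Quaternary; C — Triassic; D — Rhyacian; span 2137.08 million years

Match each age against the start–end ranges in the excerpt: A = 407 Ma → Devonian (419.2–358.9); B = 0.92 Ma → Quaternary (2.58–0); C = 245 Ma → Triassic (251.902–201.4); D = 2138 Ma → Rhyacian (2300–2050).
The largest age is 2138 Ma and the smallest is 0.92 Ma; their difference is 2137.08 Myr.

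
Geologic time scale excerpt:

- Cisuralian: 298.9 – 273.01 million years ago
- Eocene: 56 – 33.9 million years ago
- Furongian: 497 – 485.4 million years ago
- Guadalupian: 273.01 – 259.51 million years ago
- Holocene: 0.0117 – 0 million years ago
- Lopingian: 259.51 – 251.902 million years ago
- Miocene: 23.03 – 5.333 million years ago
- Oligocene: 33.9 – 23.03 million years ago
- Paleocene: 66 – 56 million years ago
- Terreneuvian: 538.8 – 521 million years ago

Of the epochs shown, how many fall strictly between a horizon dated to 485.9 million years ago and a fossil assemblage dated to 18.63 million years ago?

The older date is 485.9 Ma and the younger is 18.63 Ma.
Epochs with start < 485.9 and end > 18.63 Ma: Cisuralian (298.9–273.01), Guadalupian (273.01–259.51), Lopingian (259.51–251.902), Paleocene (66–56), Eocene (56–33.9), Oligocene (33.9–23.03).
That is 6 complete epochs.

6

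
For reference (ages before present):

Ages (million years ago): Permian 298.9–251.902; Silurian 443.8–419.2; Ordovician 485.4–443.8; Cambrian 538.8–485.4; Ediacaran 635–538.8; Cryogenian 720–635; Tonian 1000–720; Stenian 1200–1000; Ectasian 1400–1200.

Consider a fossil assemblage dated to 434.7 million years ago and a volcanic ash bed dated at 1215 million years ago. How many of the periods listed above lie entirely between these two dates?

6

The older date is 1215 Ma and the younger is 434.7 Ma.
Periods with start < 1215 and end > 434.7 Ma: Stenian (1200–1000), Tonian (1000–720), Cryogenian (720–635), Ediacaran (635–538.8), Cambrian (538.8–485.4), Ordovician (485.4–443.8).
That is 6 complete periods.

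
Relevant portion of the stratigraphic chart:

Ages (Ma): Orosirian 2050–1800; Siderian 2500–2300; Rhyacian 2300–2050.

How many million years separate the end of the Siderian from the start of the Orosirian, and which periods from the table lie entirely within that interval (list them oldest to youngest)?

End of Siderian = 2300 Ma; start of Orosirian = 2050 Ma.
Gap = 2300 − 2050 = 250 Myr.
Periods wholly inside 2300–2050 Ma: Rhyacian (2300–2050).

250 million years; Rhyacian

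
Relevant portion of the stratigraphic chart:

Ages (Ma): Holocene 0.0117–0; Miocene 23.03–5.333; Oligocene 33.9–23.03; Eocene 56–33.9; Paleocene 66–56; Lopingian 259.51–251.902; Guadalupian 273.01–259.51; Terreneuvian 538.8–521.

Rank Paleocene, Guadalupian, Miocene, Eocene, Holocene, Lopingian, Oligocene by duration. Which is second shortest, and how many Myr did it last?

Durations: Paleocene 10; Guadalupian 13.5; Miocene 17.697; Eocene 22.1; Holocene 0.0117; Lopingian 7.608; Oligocene 10.87 Myr.
Sorted shortest-first: Holocene (0.0117), Lopingian (7.608), Paleocene (10), Oligocene (10.87), Guadalupian (13.5), Miocene (17.697), Eocene (22.1).
The second shortest is Lopingian at 7.608 Myr.

Lopingian, 7.608 million years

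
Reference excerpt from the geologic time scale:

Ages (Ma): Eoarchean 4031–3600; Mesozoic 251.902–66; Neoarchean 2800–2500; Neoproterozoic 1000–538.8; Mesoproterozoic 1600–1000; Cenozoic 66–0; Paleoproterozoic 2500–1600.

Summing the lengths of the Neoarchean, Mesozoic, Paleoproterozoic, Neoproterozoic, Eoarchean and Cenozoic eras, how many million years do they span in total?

Duration is start − end for each: (2800 − 2500) + (251.902 − 66) + (2500 − 1600) + (1000 − 538.8) + (4031 − 3600) + (66 − 0).
That is 300 + 185.902 + 900 + 461.2 + 431 + 66, which totals 2344.102 million years.

2344.102 million years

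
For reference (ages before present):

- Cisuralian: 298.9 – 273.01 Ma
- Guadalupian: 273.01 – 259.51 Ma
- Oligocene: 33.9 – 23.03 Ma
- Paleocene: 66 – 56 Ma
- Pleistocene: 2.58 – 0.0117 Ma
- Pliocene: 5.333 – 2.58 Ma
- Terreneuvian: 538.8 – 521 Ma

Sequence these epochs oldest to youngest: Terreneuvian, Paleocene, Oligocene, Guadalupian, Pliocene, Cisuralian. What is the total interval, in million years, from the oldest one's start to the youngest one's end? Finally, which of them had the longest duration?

Terreneuvian, Cisuralian, Guadalupian, Paleocene, Oligocene, Pliocene; total span 536.22 Myr; longest is Cisuralian

Start ages (Ma): Terreneuvian 538.8, Cisuralian 298.9, Guadalupian 273.01, Paleocene 66, Oligocene 33.9, Pliocene 5.333.
Ordered oldest to youngest: Terreneuvian, Cisuralian, Guadalupian, Paleocene, Oligocene, Pliocene.
Span = 538.8 − 2.58 = 536.22 Myr.
Durations: Pliocene 2.753, Paleocene 10, Oligocene 10.87, Cisuralian 25.89, Terreneuvian 17.8, Guadalupian 13.5 → longest is Cisuralian (25.89 Myr).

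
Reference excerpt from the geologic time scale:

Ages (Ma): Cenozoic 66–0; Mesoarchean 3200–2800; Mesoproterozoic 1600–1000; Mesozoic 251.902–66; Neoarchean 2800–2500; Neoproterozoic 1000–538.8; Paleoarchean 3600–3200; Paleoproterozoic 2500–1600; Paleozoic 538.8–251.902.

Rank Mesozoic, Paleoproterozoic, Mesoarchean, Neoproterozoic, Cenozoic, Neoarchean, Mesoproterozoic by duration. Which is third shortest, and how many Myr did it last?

Durations: Mesozoic 185.902; Paleoproterozoic 900; Mesoarchean 400; Neoproterozoic 461.2; Cenozoic 66; Neoarchean 300; Mesoproterozoic 600 Myr.
Sorted shortest-first: Cenozoic (66), Mesozoic (185.902), Neoarchean (300), Mesoarchean (400), Neoproterozoic (461.2), Mesoproterozoic (600), Paleoproterozoic (900).
The third shortest is Neoarchean at 300 Myr.

Neoarchean, 300 million years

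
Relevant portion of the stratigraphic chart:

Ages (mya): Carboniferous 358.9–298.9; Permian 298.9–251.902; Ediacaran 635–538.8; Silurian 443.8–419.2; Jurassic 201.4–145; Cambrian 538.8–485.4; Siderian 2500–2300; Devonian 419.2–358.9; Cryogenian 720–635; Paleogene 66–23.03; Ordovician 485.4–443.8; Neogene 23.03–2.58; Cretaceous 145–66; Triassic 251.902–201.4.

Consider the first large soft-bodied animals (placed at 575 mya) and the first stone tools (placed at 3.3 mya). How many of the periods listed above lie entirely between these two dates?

10

The older date is 575 Ma and the younger is 3.3 Ma.
Periods with start < 575 and end > 3.3 Ma: Cambrian (538.8–485.4), Ordovician (485.4–443.8), Silurian (443.8–419.2), Devonian (419.2–358.9), Carboniferous (358.9–298.9), Permian (298.9–251.902), Triassic (251.902–201.4), Jurassic (201.4–145), Cretaceous (145–66), Paleogene (66–23.03).
That is 10 complete periods.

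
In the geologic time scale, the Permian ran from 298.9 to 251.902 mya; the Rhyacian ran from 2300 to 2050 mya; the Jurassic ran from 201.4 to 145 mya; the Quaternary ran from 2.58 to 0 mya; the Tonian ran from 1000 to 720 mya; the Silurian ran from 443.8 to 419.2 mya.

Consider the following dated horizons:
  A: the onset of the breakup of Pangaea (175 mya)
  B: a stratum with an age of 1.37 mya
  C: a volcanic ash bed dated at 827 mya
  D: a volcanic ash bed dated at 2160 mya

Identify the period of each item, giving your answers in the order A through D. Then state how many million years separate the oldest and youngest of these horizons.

A — Jurassic; B — Quaternary; C — Tonian; D — Rhyacian; span 2158.63 million years

Match each age against the start–end ranges in the excerpt: A = 175 Ma → Jurassic (201.4–145); B = 1.37 Ma → Quaternary (2.58–0); C = 827 Ma → Tonian (1000–720); D = 2160 Ma → Rhyacian (2300–2050).
The largest age is 2160 Ma and the smallest is 1.37 Ma; their difference is 2158.63 Myr.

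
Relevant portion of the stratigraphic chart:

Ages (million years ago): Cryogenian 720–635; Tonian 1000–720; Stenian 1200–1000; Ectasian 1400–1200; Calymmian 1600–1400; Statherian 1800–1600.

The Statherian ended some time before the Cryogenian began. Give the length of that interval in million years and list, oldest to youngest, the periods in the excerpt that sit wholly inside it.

880 million years; Calymmian, Ectasian, Stenian, Tonian

The Statherian closes at 1600 Ma and the Cryogenian opens at 720 Ma, so the interval is 1600 − 720 = 880 Myr.
A period fits inside if it starts at or after 1600 Ma and ends at or before 720 Ma; oldest first that gives Calymmian, Ectasian, Stenian, Tonian.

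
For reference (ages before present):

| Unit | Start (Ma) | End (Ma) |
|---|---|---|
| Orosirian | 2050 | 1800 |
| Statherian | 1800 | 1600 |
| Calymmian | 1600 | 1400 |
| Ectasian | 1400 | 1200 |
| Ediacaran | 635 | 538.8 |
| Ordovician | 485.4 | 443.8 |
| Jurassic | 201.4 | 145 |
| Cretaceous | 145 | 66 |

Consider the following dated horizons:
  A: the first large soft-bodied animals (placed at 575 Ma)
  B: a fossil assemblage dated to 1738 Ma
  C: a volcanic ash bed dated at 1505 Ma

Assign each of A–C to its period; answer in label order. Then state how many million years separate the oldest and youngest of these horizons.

A: 575 Ma lies in 635–538.8 Ma, so Ediacaran.
B: 1738 Ma lies in 1800–1600 Ma, so Statherian.
C: 1505 Ma lies in 1600–1400 Ma, so Calymmian.
Oldest = 1738 Ma, youngest = 575 Ma → span 1163 Myr.

A — Ediacaran; B — Statherian; C — Calymmian; span 1163 million years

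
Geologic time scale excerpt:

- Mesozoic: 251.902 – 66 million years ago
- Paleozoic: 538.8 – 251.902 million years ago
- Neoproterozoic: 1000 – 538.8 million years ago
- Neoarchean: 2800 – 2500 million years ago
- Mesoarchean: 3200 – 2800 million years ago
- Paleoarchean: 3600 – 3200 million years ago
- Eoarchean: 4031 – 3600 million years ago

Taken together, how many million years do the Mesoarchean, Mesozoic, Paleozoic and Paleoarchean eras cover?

Duration is start − end for each: (3200 − 2800) + (251.902 − 66) + (538.8 − 251.902) + (3600 − 3200).
That is 400 + 185.902 + 286.898 + 400, which totals 1272.8 million years.

1272.8 million years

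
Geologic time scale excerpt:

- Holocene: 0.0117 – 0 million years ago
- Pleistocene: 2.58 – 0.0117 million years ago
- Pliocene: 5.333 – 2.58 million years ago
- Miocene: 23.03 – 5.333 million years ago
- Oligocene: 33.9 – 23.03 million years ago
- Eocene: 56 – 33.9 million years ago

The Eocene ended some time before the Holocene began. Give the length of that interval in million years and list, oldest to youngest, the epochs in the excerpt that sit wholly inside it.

33.8883 million years; Oligocene, Miocene, Pliocene, Pleistocene

End of Eocene = 33.9 Ma; start of Holocene = 0.0117 Ma.
Gap = 33.9 − 0.0117 = 33.8883 Myr.
Epochs wholly inside 33.9–0.0117 Ma: Oligocene (33.9–23.03), Miocene (23.03–5.333), Pliocene (5.333–2.58), Pleistocene (2.58–0.0117).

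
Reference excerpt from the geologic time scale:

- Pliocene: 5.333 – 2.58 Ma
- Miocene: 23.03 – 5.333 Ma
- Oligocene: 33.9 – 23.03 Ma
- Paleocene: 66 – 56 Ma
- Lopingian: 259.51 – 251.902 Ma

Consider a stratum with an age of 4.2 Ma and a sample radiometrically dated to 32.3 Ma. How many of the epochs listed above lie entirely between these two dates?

1

The older date is 32.3 Ma and the younger is 4.2 Ma.
Epochs with start < 32.3 and end > 4.2 Ma: Miocene (23.03–5.333).
That is 1 complete epoch.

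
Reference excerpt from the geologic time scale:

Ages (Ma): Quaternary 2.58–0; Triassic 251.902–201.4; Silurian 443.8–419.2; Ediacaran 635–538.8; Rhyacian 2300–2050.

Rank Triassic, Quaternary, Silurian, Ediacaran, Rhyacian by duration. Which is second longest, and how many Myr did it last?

Ediacaran, 96.2 million years

Start − end for each: Triassic 251.902 − 201.4 = 50.502; Quaternary 2.58 − 0 = 2.58; Silurian 443.8 − 419.2 = 24.6; Ediacaran 635 − 538.8 = 96.2; Rhyacian 2300 − 2050 = 250.
Ranking these from longest: Rhyacian > Ediacaran > Triassic > Silurian > Quaternary.
Position 2 in that ranking is Ediacaran, which lasted 96.2 Myr.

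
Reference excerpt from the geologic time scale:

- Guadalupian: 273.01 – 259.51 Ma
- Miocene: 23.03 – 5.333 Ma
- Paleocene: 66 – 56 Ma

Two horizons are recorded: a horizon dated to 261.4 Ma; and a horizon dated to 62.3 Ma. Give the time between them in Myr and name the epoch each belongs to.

Elapsed time: 261.4 − 62.3 = 199.1 Myr.
261.4 Ma lies within 273.01–259.51 Ma: Guadalupian.
62.3 Ma lies within 66–56 Ma: Paleocene.

199.1 million years apart; the first in the Guadalupian, the second in the Paleocene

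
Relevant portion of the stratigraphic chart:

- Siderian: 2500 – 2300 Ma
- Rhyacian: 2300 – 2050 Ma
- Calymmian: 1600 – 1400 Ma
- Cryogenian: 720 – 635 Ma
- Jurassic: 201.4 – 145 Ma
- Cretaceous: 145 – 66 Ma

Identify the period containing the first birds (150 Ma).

150 Ma lies between 201.4 and 145 Ma, so it falls in the Jurassic.

Jurassic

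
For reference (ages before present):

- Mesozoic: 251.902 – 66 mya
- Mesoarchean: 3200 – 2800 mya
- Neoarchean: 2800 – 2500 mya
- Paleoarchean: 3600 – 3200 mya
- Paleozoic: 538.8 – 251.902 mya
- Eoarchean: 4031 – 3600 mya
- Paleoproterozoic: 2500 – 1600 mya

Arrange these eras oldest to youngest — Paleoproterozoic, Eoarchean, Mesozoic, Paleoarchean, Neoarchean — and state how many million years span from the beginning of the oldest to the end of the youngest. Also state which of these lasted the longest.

Start ages (Ma): Eoarchean 4031, Paleoarchean 3600, Neoarchean 2800, Paleoproterozoic 2500, Mesozoic 251.902.
Ordered oldest to youngest: Eoarchean, Paleoarchean, Neoarchean, Paleoproterozoic, Mesozoic.
Span = 4031 − 66 = 3965 Myr.
Durations: Eoarchean 431, Neoarchean 300, Mesozoic 185.902, Paleoproterozoic 900, Paleoarchean 400 → longest is Paleoproterozoic (900 Myr).

Eoarchean → Paleoarchean → Neoarchean → Paleoproterozoic → Mesozoic; total span 3965 Myr; longest is Paleoproterozoic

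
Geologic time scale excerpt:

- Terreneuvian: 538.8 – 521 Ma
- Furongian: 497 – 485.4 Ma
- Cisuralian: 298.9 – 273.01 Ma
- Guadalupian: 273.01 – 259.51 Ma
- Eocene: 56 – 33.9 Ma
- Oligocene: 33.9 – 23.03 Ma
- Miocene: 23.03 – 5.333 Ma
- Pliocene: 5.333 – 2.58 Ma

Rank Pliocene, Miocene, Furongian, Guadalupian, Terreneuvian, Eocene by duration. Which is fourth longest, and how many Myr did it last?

Guadalupian, 13.5 million years

Start − end for each: Pliocene 5.333 − 2.58 = 2.753; Miocene 23.03 − 5.333 = 17.697; Furongian 497 − 485.4 = 11.6; Guadalupian 273.01 − 259.51 = 13.5; Terreneuvian 538.8 − 521 = 17.8; Eocene 56 − 33.9 = 22.1.
Ranking these from longest: Eocene > Terreneuvian > Miocene > Guadalupian > Furongian > Pliocene.
Position 4 in that ranking is Guadalupian, which lasted 13.5 Myr.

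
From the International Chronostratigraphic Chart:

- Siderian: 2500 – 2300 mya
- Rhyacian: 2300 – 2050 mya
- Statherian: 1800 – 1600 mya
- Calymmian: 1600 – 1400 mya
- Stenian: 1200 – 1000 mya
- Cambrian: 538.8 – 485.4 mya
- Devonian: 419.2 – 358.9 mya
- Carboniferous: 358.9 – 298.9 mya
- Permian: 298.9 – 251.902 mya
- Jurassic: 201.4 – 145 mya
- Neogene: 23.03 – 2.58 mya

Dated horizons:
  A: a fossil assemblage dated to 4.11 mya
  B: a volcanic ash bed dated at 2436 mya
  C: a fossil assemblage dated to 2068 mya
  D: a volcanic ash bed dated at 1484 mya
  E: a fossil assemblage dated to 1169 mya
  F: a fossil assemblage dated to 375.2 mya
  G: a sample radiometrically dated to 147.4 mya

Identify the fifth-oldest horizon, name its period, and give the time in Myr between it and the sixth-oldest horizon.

Larger Ma means older, so oldest first: B 2436 > C 2068 > D 1484 > E 1169 > F 375.2 > G 147.4 > A 4.11.
Counting 5 along gives F (375.2 Ma); the excerpt puts that inside the Devonian, 419.2–358.9 Ma.
Next in line is G (147.4 Ma), and 375.2 − 147.4 = 227.8 Myr.

F, in the Devonian; 227.8 million years to G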